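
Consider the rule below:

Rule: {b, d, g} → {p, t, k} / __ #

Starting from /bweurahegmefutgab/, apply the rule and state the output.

bweurahegmefutgap

Scanning /bweurahegmefutgab/: /b/ at position 1 is not in the conditioning environment; /g/ at position 9 is not in the conditioning environment; /g/ at position 15 is not in the conditioning environment; /b/ is a voiced stop in word-final position, so it devoices to [p].
Result: [bweurahegmefutgap].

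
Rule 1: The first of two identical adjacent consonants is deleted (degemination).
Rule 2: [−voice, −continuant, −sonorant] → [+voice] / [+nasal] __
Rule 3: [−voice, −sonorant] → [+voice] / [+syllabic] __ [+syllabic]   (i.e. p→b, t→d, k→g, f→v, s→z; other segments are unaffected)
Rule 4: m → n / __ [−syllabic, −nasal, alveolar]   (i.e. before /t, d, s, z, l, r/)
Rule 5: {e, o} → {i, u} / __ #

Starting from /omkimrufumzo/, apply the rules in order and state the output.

omginruvunzu

Rule 1 (degemination): no segment meets the environment; /omkimrufumzo/ is unchanged.
Rule 2 (post-nasal voicing): /k/ is a voiceless stop immediately after the nasal /m/, so it voices to [g]. /omkimrufumzo/ → omgimrufumzo.
Rule 3 (intervocalic voicing): /f/ is a voiceless obstruent between vowels /u/ and /u/, so it voices to [v]. /omgimrufumzo/ → omgimruvumzo.
Rule 4 (nasal place assimilation): /m/ precedes the alveolar consonant /r/, so it assimilates in place to [n]. /m/ precedes the alveolar consonant /z/, so it assimilates in place to [n]. /omgimruvumzo/ → omginruvunzo.
Rule 5 (final vowel raising): /o/ is a mid vowel in word-final position, so it raises to [u]. /omginruvunzo/ → omginruvunzu.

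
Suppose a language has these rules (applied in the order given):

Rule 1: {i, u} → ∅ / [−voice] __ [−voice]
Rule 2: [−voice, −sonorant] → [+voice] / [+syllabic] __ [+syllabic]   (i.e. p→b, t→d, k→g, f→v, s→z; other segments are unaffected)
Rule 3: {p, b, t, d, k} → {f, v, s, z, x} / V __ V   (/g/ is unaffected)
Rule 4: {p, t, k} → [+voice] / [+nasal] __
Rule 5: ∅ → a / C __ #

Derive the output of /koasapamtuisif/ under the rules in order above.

Rule 1 (high vowel syncope): /i/ is a high vowel flanked by voiceless consonants /s/ and /f/, so it deletes. /koasapamtuisif/ → koasapamtuisf.
Rule 2 (intervocalic voicing): /s/ is a voiceless obstruent between vowels /a/ and /a/, so it voices to [z]. /p/ is a voiceless obstruent between vowels /a/ and /a/, so it voices to [b]. /koasapamtuisf/ → koazabamtuisf.
Rule 3 (intervocalic spirantization): /b/ is a stop between vowels /a/ and /a/, so it spirantizes to the fricative [v]. /koazabamtuisf/ → koazavamtuisf.
Rule 4 (post-nasal voicing): /t/ is a voiceless stop immediately after the nasal /m/, so it voices to [d]. /koazavamtuisf/ → koazavamduisf.
Rule 5 (final a-epenthesis): the form ends in the consonant /f/, so [a] is inserted word-finally. /koazavamduisf/ → koazavamduisfa.

koazavamduisfa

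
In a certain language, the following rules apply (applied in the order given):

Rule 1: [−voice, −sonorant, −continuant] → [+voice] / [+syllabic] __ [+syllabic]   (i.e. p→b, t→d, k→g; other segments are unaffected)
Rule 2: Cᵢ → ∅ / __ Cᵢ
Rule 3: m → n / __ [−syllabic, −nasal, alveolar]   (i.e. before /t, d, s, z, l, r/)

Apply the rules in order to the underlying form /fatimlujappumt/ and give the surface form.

Rule 1 (intervocalic voicing): /t/ is a voiceless stop between vowels /a/ and /i/, so it voices to [d]. /fatimlujappumt/ → fadimlujappumt.
Rule 2 (degemination): /pp/ is a geminate; the first /p/ deletes. /fadimlujappumt/ → fadimlujapumt.
Rule 3 (nasal place assimilation): /m/ precedes the alveolar consonant /l/, so it assimilates in place to [n]. /m/ precedes the alveolar consonant /t/, so it assimilates in place to [n]. /fadimlujapumt/ → fadinlujapunt.

fadinlujapunt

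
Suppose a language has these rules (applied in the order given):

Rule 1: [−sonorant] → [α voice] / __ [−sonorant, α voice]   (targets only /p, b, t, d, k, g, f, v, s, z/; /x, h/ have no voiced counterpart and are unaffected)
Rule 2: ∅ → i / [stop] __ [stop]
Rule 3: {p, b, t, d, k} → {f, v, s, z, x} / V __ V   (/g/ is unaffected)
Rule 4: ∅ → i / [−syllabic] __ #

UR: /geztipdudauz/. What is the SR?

Rule 1 (regressive voicing assimilation): /z/ precedes the voiceless obstruent /t/, so it devoices to [s] by assimilation. /p/ precedes the voiced obstruent /d/, so it voices to [b] by assimilation. /geztipdudauz/ → gestibdudauz.
Rule 2 (stop-cluster i-epenthesis): /b/ and /d/ form a stop–stop cluster, so [i] is inserted between them. /gestibdudauz/ → gestibidudauz.
Rule 3 (intervocalic spirantization): /b/ is a stop between vowels /i/ and /i/, so it spirantizes to the fricative [v]. /d/ is a stop between vowels /i/ and /u/, so it spirantizes to the fricative [z]. /d/ is a stop between vowels /u/ and /a/, so it spirantizes to the fricative [z]. /gestibidudauz/ → gestivizuzauz.
Rule 4 (final i-epenthesis): the form ends in the consonant /z/, so [i] is inserted word-finally. /gestivizuzauz/ → gestivizuzauzi.

gestivizuzauzi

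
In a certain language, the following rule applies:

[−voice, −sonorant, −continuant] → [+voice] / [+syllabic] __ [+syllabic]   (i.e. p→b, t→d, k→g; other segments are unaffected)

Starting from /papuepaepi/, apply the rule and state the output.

pabuebaebi

Scanning /papuepaepi/: /p/ at position 1 is not in the conditioning environment; /p/ is a voiceless stop between vowels /a/ and /u/, so it voices to [b]; /p/ is a voiceless stop between vowels /e/ and /a/, so it voices to [b]; /p/ is a voiceless stop between vowels /e/ and /i/, so it voices to [b].
Result: [pabuebaebi].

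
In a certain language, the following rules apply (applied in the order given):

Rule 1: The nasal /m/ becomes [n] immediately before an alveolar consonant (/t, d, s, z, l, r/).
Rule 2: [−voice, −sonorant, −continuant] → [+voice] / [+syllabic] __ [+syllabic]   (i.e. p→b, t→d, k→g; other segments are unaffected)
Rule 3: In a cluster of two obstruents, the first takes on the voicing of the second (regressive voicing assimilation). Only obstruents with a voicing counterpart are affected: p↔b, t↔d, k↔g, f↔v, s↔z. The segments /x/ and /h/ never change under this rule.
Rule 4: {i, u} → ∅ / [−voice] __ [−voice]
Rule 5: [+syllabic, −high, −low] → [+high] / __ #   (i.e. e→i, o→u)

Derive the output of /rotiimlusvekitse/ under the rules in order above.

Rule 1 (nasal place assimilation): /m/ precedes the alveolar consonant /l/, so it assimilates in place to [n]. /rotiimlusvekitse/ → rotiinlusvekitse.
Rule 2 (intervocalic voicing): /t/ is a voiceless stop between vowels /o/ and /i/, so it voices to [d]. /k/ is a voiceless stop between vowels /e/ and /i/, so it voices to [g]. /rotiinlusvekitse/ → rodiinlusvegitse.
Rule 3 (regressive voicing assimilation): /s/ precedes the voiced obstruent /v/, so it voices to [z] by assimilation. /rodiinlusvegitse/ → rodiinluzvegitse.
Rule 4 (high vowel syncope): no segment meets the environment; /rodiinluzvegitse/ is unchanged.
Rule 5 (final vowel raising): /e/ is a mid vowel in word-final position, so it raises to [i]. /rodiinluzvegitse/ → rodiinluzvegitsi.

rodiinluzvegitsi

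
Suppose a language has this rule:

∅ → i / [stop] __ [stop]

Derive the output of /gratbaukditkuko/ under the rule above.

gratibaukiditikuko

/t/ and /b/ form a stop–stop cluster, so [i] is inserted between them.
/k/ and /d/ form a stop–stop cluster, so [i] is inserted between them.
/t/ and /k/ form a stop–stop cluster, so [i] is inserted between them.
Surface form: [gratibaukiditikuko].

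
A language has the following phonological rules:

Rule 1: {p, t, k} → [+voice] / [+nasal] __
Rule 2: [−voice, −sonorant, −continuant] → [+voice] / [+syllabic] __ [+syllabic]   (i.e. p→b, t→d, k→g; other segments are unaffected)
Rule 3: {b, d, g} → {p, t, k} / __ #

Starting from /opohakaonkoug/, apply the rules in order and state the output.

obohagaongouk

Rule 1 (post-nasal voicing): /k/ is a voiceless stop immediately after the nasal /n/, so it voices to [g]. /opohakaonkoug/ → opohakaongoug.
Rule 2 (intervocalic voicing): /p/ is a voiceless stop between vowels /o/ and /o/, so it voices to [b]. /k/ is a voiceless stop between vowels /a/ and /a/, so it voices to [g]. /opohakaongoug/ → obohagaongoug.
Rule 3 (final devoicing): /g/ is a voiced stop in word-final position, so it devoices to [k]. /obohagaongoug/ → obohagaongouk.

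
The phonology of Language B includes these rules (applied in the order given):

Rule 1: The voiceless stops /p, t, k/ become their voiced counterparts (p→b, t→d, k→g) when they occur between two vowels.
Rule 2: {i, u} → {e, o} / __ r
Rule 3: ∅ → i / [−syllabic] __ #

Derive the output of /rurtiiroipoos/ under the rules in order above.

Rule 1 (intervocalic voicing): /p/ is a voiceless stop between vowels /i/ and /o/, so it voices to [b]. /rurtiiroipoos/ → rurtiiroiboos.
Rule 2 (pre-rhotic lowering): /u/ is a high vowel immediately before /r/, so it lowers to [o]. /i/ is a high vowel immediately before /r/, so it lowers to [e]. /rurtiiroiboos/ → rortieroiboos.
Rule 3 (final i-epenthesis): the form ends in the consonant /s/, so [i] is inserted word-finally. /rortieroiboos/ → rortieroiboosi.

rortieroiboosi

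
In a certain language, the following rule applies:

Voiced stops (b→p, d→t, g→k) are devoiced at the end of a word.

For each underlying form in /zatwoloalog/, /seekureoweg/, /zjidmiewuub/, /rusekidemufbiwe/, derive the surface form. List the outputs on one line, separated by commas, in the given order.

zatwoloalok, seekureowek, zjidmiewuup, rusekidemufbiwe

/zatwoloalog/: /g/ is a voiced stop in word-final position, so it devoices to [k]. → [zatwoloalok].
/seekureoweg/: /g/ is a voiced stop in word-final position, so it devoices to [k]. → [seekureowek].
/zjidmiewuub/: /b/ is a voiced stop in word-final position, so it devoices to [p]. → [zjidmiewuup].
/rusekidemufbiwe/: the rule's environment is not met; surfaces unchanged as [rusekidemufbiwe].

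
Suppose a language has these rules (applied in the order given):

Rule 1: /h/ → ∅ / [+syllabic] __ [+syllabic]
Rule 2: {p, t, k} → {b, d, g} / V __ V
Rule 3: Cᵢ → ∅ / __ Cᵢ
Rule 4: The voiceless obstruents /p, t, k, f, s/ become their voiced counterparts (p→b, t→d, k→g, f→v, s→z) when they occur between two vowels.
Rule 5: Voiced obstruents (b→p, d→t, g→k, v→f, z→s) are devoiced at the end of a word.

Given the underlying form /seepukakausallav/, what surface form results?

Rule 1 (intervocalic h-deletion): no segment meets the environment; /seepukakausallav/ is unchanged.
Rule 2 (intervocalic voicing): /p/ is a voiceless stop between vowels /e/ and /u/, so it voices to [b]. /k/ is a voiceless stop between vowels /u/ and /a/, so it voices to [g]. /k/ is a voiceless stop between vowels /a/ and /a/, so it voices to [g]. /seepukakausallav/ → seebugagausallav.
Rule 3 (degemination): /ll/ is a geminate; the first /l/ deletes. /seebugagausallav/ → seebugagausalav.
Rule 4 (intervocalic voicing): /s/ is a voiceless obstruent between vowels /u/ and /a/, so it voices to [z]. /seebugagausalav/ → seebugagauzalav.
Rule 5 (final devoicing): /v/ is a voiced obstruent in word-final position, so it devoices to [f]. /seebugagauzalav/ → seebugagauzalaf.

seebugagauzalaf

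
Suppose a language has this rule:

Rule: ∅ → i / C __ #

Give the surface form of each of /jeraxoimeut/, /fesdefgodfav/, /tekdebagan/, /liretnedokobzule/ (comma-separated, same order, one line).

jeraxoimeuti, fesdefgodfavi, tekdebagani, liretnedokobzule

/jeraxoimeut/: the form ends in the consonant /t/, so [i] is inserted word-finally. → [jeraxoimeuti].
/fesdefgodfav/: the form ends in the consonant /v/, so [i] is inserted word-finally. → [fesdefgodfavi].
/tekdebagan/: the form ends in the consonant /n/, so [i] is inserted word-finally. → [tekdebagani].
/liretnedokobzule/: the rule's environment is not met; surfaces unchanged as [liretnedokobzule].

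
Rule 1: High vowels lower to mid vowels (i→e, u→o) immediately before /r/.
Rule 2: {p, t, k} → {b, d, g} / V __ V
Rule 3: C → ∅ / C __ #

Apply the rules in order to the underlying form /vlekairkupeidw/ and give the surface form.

Rule 1 (pre-rhotic lowering): /i/ is a high vowel immediately before /r/, so it lowers to [e]. /vlekairkupeidw/ → vlekaerkupeidw.
Rule 2 (intervocalic voicing): /k/ is a voiceless stop between vowels /e/ and /a/, so it voices to [g]. /p/ is a voiceless stop between vowels /u/ and /e/, so it voices to [b]. /vlekaerkupeidw/ → vlegaerkubeidw.
Rule 3 (final cluster simplification): /w/ is the second consonant of a word-final cluster /dw/, so it deletes. /vlegaerkubeidw/ → vlegaerkubeid.

vlegaerkubeid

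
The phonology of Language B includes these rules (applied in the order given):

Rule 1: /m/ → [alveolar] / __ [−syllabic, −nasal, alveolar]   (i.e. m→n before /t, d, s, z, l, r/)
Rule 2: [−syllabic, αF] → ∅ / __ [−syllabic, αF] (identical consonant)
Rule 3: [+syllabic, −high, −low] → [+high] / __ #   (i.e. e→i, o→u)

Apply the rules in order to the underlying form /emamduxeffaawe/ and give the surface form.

emanduxefaawi

Rule 1 (nasal place assimilation): /m/ precedes the alveolar consonant /d/, so it assimilates in place to [n]. /emamduxeffaawe/ → emanduxeffaawe.
Rule 2 (degemination): /ff/ is a geminate; the first /f/ deletes. /emanduxeffaawe/ → emanduxefaawe.
Rule 3 (final vowel raising): /e/ is a mid vowel in word-final position, so it raises to [i]. /emanduxefaawe/ → emanduxefaawi.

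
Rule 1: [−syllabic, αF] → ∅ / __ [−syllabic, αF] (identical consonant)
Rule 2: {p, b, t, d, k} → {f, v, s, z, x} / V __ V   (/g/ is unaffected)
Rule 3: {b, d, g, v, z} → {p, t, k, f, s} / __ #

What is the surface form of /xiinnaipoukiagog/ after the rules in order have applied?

Rule 1 (degemination): /nn/ is a geminate; the first /n/ deletes. /xiinnaipoukiagog/ → xiinaipoukiagog.
Rule 2 (intervocalic spirantization): /p/ is a stop between vowels /i/ and /o/, so it spirantizes to the fricative [f]. /k/ is a stop between vowels /u/ and /i/, so it spirantizes to the fricative [x]. /xiinaipoukiagog/ → xiinaifouxiagog.
Rule 3 (final devoicing): /g/ is a voiced obstruent in word-final position, so it devoices to [k]. /xiinaifouxiagog/ → xiinaifouxiagok.

xiinaifouxiagok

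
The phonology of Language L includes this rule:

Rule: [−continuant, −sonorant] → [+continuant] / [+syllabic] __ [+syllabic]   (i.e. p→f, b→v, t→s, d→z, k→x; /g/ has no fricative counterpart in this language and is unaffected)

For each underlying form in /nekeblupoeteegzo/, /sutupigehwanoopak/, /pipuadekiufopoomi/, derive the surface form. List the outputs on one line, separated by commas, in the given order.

nexeblufoeseegzo, susufigehwanoofak, pifuazexiufofoomi

/nekeblupoeteegzo/: /k/ is a stop between vowels /e/ and /e/, so it spirantizes to the fricative [x]. /p/ is a stop between vowels /u/ and /o/, so it spirantizes to the fricative [f]. /t/ is a stop between vowels /e/ and /e/, so it spirantizes to the fricative [s]. → [nexeblufoeseegzo].
/sutupigehwanoopak/: /t/ is a stop between vowels /u/ and /u/, so it spirantizes to the fricative [s]. /p/ is a stop between vowels /u/ and /i/, so it spirantizes to the fricative [f]. /p/ is a stop between vowels /o/ and /a/, so it spirantizes to the fricative [f]. → [susufigehwanoofak].
/pipuadekiufopoomi/: /p/ is a stop between vowels /i/ and /u/, so it spirantizes to the fricative [f]. /d/ is a stop between vowels /a/ and /e/, so it spirantizes to the fricative [z]. /k/ is a stop between vowels /e/ and /i/, so it spirantizes to the fricative [x]. /p/ is a stop between vowels /o/ and /o/, so it spirantizes to the fricative [f]. → [pifuazexiufofoomi].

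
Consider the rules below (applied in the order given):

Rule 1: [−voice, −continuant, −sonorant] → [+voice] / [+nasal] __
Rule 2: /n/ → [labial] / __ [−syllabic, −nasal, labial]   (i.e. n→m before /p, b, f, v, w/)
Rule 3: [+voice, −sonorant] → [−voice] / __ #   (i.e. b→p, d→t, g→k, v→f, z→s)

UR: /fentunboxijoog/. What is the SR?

fendumboxijook

Rule 1 (post-nasal voicing): /t/ is a voiceless stop immediately after the nasal /n/, so it voices to [d]. /fentunboxijoog/ → fendunboxijoog.
Rule 2 (nasal place assimilation): /n/ precedes the labial consonant /b/, so it assimilates in place to [m]. /fendunboxijoog/ → fendumboxijoog.
Rule 3 (final devoicing): /g/ is a voiced obstruent in word-final position, so it devoices to [k]. /fendumboxijoog/ → fendumboxijook.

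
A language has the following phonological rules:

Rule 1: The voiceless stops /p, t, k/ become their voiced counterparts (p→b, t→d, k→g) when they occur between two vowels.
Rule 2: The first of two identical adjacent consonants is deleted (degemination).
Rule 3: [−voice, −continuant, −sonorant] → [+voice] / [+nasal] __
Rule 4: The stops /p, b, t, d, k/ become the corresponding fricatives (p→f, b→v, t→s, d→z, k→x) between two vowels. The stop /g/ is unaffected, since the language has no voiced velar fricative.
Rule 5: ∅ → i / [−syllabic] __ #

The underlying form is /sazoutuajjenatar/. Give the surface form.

Rule 1 (intervocalic voicing): /t/ is a voiceless stop between vowels /u/ and /u/, so it voices to [d]. /t/ is a voiceless stop between vowels /a/ and /a/, so it voices to [d]. /sazoutuajjenatar/ → sazouduajjenadar.
Rule 2 (degemination): /jj/ is a geminate; the first /j/ deletes. /sazouduajjenadar/ → sazouduajenadar.
Rule 3 (post-nasal voicing): no segment meets the environment; /sazouduajenadar/ is unchanged.
Rule 4 (intervocalic spirantization): /d/ is a stop between vowels /u/ and /u/, so it spirantizes to the fricative [z]. /d/ is a stop between vowels /a/ and /a/, so it spirantizes to the fricative [z]. /sazouduajenadar/ → sazouzuajenazar.
Rule 5 (final i-epenthesis): the form ends in the consonant /r/, so [i] is inserted word-finally. /sazouzuajenazar/ → sazouzuajenazari.

sazouzuajenazari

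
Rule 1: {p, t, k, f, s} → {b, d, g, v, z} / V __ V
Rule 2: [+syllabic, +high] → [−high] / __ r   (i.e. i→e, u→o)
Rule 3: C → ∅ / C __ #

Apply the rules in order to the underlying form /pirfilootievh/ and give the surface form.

Rule 1 (intervocalic voicing): /t/ is a voiceless obstruent between vowels /o/ and /i/, so it voices to [d]. /pirfilootievh/ → pirfiloodievh.
Rule 2 (pre-rhotic lowering): /i/ is a high vowel immediately before /r/, so it lowers to [e]. /pirfiloodievh/ → perfiloodievh.
Rule 3 (final cluster simplification): /h/ is the second consonant of a word-final cluster /vh/, so it deletes. /perfiloodievh/ → perfiloodiev.

perfiloodiev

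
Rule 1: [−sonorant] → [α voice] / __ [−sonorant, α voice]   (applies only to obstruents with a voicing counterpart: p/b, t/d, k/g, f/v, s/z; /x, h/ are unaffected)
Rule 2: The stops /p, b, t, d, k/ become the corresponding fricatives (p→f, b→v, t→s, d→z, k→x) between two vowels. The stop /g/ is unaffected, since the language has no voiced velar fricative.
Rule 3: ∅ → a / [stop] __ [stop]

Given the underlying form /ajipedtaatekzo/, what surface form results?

ajifetataasegzo

Rule 1 (regressive voicing assimilation): /d/ precedes the voiceless obstruent /t/, so it devoices to [t] by assimilation. /k/ precedes the voiced obstruent /z/, so it voices to [g] by assimilation. /ajipedtaatekzo/ → ajipettaategzo.
Rule 2 (intervocalic spirantization): /p/ is a stop between vowels /i/ and /e/, so it spirantizes to the fricative [f]. /t/ is a stop between vowels /a/ and /e/, so it spirantizes to the fricative [s]. /ajipettaategzo/ → ajifettaasegzo.
Rule 3 (stop-cluster a-epenthesis): /t/ and /t/ form a stop–stop cluster, so [a] is inserted between them. /ajifettaasegzo/ → ajifetataasegzo.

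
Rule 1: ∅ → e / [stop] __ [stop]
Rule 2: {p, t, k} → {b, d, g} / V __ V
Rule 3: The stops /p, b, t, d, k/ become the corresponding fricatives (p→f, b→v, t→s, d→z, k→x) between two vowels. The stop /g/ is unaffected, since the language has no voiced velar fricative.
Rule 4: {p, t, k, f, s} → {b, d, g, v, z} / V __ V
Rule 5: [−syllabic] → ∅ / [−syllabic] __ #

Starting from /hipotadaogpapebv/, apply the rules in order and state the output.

hivozazaogevaveb

Rule 1 (stop-cluster e-epenthesis): /g/ and /p/ form a stop–stop cluster, so [e] is inserted between them. /hipotadaogpapebv/ → hipotadaogepapebv.
Rule 2 (intervocalic voicing): /p/ is a voiceless stop between vowels /i/ and /o/, so it voices to [b]. /t/ is a voiceless stop between vowels /o/ and /a/, so it voices to [d]. /p/ is a voiceless stop between vowels /e/ and /a/, so it voices to [b]. /p/ is a voiceless stop between vowels /a/ and /e/, so it voices to [b]. /hipotadaogepapebv/ → hibodadaogebabebv.
Rule 3 (intervocalic spirantization): /b/ is a stop between vowels /i/ and /o/, so it spirantizes to the fricative [v]. /d/ is a stop between vowels /o/ and /a/, so it spirantizes to the fricative [z]. /d/ is a stop between vowels /a/ and /a/, so it spirantizes to the fricative [z]. /b/ is a stop between vowels /e/ and /a/, so it spirantizes to the fricative [v]. /b/ is a stop between vowels /a/ and /e/, so it spirantizes to the fricative [v]. /hibodadaogebabebv/ → hivozazaogevavebv.
Rule 4 (intervocalic voicing): no segment meets the environment; /hivozazaogevavebv/ is unchanged.
Rule 5 (final cluster simplification): /v/ is the second consonant of a word-final cluster /bv/, so it deletes. /hivozazaogevavebv/ → hivozazaogevaveb.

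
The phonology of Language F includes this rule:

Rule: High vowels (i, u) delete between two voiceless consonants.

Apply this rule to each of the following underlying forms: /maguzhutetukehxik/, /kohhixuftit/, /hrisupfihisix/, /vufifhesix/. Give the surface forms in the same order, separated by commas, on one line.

maguzhtetkehxk, kohhxftt, hrispfhsx, vuffhesx

/maguzhutetukehxik/: /u/ is a high vowel flanked by voiceless consonants /h/ and /t/, so it deletes. /u/ is a high vowel flanked by voiceless consonants /t/ and /k/, so it deletes. /i/ is a high vowel flanked by voiceless consonants /x/ and /k/, so it deletes. → [maguzhtetkehxk].
/kohhixuftit/: /i/ is a high vowel flanked by voiceless consonants /h/ and /x/, so it deletes. /u/ is a high vowel flanked by voiceless consonants /x/ and /f/, so it deletes. /i/ is a high vowel flanked by voiceless consonants /t/ and /t/, so it deletes. → [kohhxftt].
/hrisupfihisix/: /u/ is a high vowel flanked by voiceless consonants /s/ and /p/, so it deletes. /i/ is a high vowel flanked by voiceless consonants /f/ and /h/, so it deletes. /i/ is a high vowel flanked by voiceless consonants /h/ and /s/, so it deletes. /i/ is a high vowel flanked by voiceless consonants /s/ and /x/, so it deletes. → [hrispfhsx].
/vufifhesix/: /i/ is a high vowel flanked by voiceless consonants /f/ and /f/, so it deletes. /i/ is a high vowel flanked by voiceless consonants /s/ and /x/, so it deletes. → [vuffhesx].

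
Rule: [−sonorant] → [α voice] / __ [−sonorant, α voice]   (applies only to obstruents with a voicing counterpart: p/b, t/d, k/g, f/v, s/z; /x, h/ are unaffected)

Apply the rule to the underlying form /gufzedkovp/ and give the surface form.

guvzetkofp

/f/ precedes the voiced obstruent /z/, so it voices to [v] by assimilation.
/d/ precedes the voiceless obstruent /k/, so it devoices to [t] by assimilation.
/v/ precedes the voiceless obstruent /p/, so it devoices to [f] by assimilation.
Surface form: [guvzetkofp].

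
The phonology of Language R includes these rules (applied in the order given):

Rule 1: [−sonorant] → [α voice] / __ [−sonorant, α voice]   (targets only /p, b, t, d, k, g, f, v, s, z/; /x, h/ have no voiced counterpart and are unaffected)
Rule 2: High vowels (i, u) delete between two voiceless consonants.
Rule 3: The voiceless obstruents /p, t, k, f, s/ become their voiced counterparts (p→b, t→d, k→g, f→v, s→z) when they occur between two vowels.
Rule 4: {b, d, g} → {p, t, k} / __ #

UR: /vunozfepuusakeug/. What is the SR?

vunosfebuuzageuk

Rule 1 (regressive voicing assimilation): /z/ precedes the voiceless obstruent /f/, so it devoices to [s] by assimilation. /vunozfepuusakeug/ → vunosfepuusakeug.
Rule 2 (high vowel syncope): no segment meets the environment; /vunosfepuusakeug/ is unchanged.
Rule 3 (intervocalic voicing): /p/ is a voiceless obstruent between vowels /e/ and /u/, so it voices to [b]. /s/ is a voiceless obstruent between vowels /u/ and /a/, so it voices to [z]. /k/ is a voiceless obstruent between vowels /a/ and /e/, so it voices to [g]. /vunosfepuusakeug/ → vunosfebuuzageug.
Rule 4 (final devoicing): /g/ is a voiced stop in word-final position, so it devoices to [k]. /vunosfebuuzageug/ → vunosfebuuzageuk.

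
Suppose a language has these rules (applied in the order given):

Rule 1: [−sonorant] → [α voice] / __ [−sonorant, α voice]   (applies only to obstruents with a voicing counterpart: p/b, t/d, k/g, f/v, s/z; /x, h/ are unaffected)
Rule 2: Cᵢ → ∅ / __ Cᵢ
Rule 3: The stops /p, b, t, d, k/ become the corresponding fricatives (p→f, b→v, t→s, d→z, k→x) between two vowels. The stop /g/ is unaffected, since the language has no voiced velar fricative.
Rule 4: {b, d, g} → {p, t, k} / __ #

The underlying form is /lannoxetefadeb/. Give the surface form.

Rule 1 (regressive voicing assimilation): no segment meets the environment; /lannoxetefadeb/ is unchanged.
Rule 2 (degemination): /nn/ is a geminate; the first /n/ deletes. /lannoxetefadeb/ → lanoxetefadeb.
Rule 3 (intervocalic spirantization): /t/ is a stop between vowels /e/ and /e/, so it spirantizes to the fricative [s]. /d/ is a stop between vowels /a/ and /e/, so it spirantizes to the fricative [z]. /lanoxetefadeb/ → lanoxesefazeb.
Rule 4 (final devoicing): /b/ is a voiced stop in word-final position, so it devoices to [p]. /lanoxesefazeb/ → lanoxesefazep.

lanoxesefazep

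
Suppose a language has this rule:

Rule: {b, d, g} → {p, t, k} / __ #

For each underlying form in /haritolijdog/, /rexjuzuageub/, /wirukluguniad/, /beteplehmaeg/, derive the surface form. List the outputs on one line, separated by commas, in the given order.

haritolijdok, rexjuzuageup, wirukluguniat, beteplehmaek

/haritolijdog/: /g/ is a voiced stop in word-final position, so it devoices to [k]. → [haritolijdok].
/rexjuzuageub/: /b/ is a voiced stop in word-final position, so it devoices to [p]. → [rexjuzuageup].
/wirukluguniad/: /d/ is a voiced stop in word-final position, so it devoices to [t]. → [wirukluguniat].
/beteplehmaeg/: /g/ is a voiced stop in word-final position, so it devoices to [k]. → [beteplehmaek].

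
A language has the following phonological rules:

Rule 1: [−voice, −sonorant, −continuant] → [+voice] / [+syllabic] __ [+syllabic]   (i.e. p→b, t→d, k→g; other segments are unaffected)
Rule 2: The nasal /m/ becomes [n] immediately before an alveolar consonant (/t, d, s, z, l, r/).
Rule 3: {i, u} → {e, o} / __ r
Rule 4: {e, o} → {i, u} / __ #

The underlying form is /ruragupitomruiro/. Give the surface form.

Rule 1 (intervocalic voicing): /p/ is a voiceless stop between vowels /u/ and /i/, so it voices to [b]. /t/ is a voiceless stop between vowels /i/ and /o/, so it voices to [d]. /ruragupitomruiro/ → ruragubidomruiro.
Rule 2 (nasal place assimilation): /m/ precedes the alveolar consonant /r/, so it assimilates in place to [n]. /ruragubidomruiro/ → ruragubidonruiro.
Rule 3 (pre-rhotic lowering): /u/ is a high vowel immediately before /r/, so it lowers to [o]. /i/ is a high vowel immediately before /r/, so it lowers to [e]. /ruragubidonruiro/ → roragubidonruero.
Rule 4 (final vowel raising): /o/ is a mid vowel in word-final position, so it raises to [u]. /roragubidonruero/ → roragubidonrueru.

roragubidonrueru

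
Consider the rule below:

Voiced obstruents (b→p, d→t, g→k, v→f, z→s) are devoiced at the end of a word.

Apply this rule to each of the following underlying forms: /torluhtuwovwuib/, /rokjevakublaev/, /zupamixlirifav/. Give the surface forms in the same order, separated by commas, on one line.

torluhtuwovwuip, rokjevakublaef, zupamixlirifaf

/torluhtuwovwuib/: /b/ is a voiced obstruent in word-final position, so it devoices to [p]. → [torluhtuwovwuip].
/rokjevakublaev/: /v/ is a voiced obstruent in word-final position, so it devoices to [f]. → [rokjevakublaef].
/zupamixlirifav/: /v/ is a voiced obstruent in word-final position, so it devoices to [f]. → [zupamixlirifaf].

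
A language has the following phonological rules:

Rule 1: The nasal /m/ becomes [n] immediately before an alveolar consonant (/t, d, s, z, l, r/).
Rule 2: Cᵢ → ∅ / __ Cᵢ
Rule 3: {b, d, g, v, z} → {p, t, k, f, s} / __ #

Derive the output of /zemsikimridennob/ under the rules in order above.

Rule 1 (nasal place assimilation): /m/ precedes the alveolar consonant /s/, so it assimilates in place to [n]. /m/ precedes the alveolar consonant /r/, so it assimilates in place to [n]. /zemsikimridennob/ → zensikinridennob.
Rule 2 (degemination): /nn/ is a geminate; the first /n/ deletes. /zensikinridennob/ → zensikinridenob.
Rule 3 (final devoicing): /b/ is a voiced obstruent in word-final position, so it devoices to [p]. /zensikinridenob/ → zensikinridenop.

zensikinridenop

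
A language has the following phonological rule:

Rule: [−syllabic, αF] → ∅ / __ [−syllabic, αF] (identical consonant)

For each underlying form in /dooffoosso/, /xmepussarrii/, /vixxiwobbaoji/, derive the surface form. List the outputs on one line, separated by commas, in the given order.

/dooffoosso/: /ff/ is a geminate; the first /f/ deletes. /ss/ is a geminate; the first /s/ deletes. → [doofooso].
/xmepussarrii/: /ss/ is a geminate; the first /s/ deletes. /rr/ is a geminate; the first /r/ deletes. → [xmepusarii].
/vixxiwobbaoji/: /xx/ is a geminate; the first /x/ deletes. /bb/ is a geminate; the first /b/ deletes. → [vixiwobaoji].

doofooso, xmepusarii, vixiwobaoji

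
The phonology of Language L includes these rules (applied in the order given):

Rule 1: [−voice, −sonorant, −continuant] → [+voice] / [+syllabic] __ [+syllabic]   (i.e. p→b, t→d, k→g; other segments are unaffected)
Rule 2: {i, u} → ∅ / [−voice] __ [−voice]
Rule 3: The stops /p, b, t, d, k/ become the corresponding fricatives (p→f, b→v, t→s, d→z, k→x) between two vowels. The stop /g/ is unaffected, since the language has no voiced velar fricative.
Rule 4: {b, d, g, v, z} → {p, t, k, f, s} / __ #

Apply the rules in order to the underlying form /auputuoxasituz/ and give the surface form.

Rule 1 (intervocalic voicing): /p/ is a voiceless stop between vowels /u/ and /u/, so it voices to [b]. /t/ is a voiceless stop between vowels /u/ and /u/, so it voices to [d]. /t/ is a voiceless stop between vowels /i/ and /u/, so it voices to [d]. /auputuoxasituz/ → aubuduoxasiduz.
Rule 2 (high vowel syncope): no segment meets the environment; /aubuduoxasiduz/ is unchanged.
Rule 3 (intervocalic spirantization): /b/ is a stop between vowels /u/ and /u/, so it spirantizes to the fricative [v]. /d/ is a stop between vowels /u/ and /u/, so it spirantizes to the fricative [z]. /d/ is a stop between vowels /i/ and /u/, so it spirantizes to the fricative [z]. /aubuduoxasiduz/ → auvuzuoxasizuz.
Rule 4 (final devoicing): /z/ is a voiced obstruent in word-final position, so it devoices to [s]. /auvuzuoxasizuz/ → auvuzuoxasizus.

auvuzuoxasizus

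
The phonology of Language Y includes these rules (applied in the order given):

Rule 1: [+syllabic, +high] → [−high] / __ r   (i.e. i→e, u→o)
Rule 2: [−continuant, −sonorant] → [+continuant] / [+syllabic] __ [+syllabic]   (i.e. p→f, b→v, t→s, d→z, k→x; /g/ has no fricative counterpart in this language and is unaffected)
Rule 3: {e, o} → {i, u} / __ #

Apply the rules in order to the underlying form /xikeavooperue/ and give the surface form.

xixeavooferui

Rule 1 (pre-rhotic lowering): no segment meets the environment; /xikeavooperue/ is unchanged.
Rule 2 (intervocalic spirantization): /k/ is a stop between vowels /i/ and /e/, so it spirantizes to the fricative [x]. /p/ is a stop between vowels /o/ and /e/, so it spirantizes to the fricative [f]. /xikeavooperue/ → xixeavooferue.
Rule 3 (final vowel raising): /e/ is a mid vowel in word-final position, so it raises to [i]. /xixeavooferue/ → xixeavooferui.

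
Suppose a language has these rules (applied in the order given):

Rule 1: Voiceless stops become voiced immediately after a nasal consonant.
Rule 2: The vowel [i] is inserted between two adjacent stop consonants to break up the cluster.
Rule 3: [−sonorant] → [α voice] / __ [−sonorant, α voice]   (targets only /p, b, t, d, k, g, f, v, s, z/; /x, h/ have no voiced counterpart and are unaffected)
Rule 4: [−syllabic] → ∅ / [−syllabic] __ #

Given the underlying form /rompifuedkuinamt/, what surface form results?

Rule 1 (post-nasal voicing): /p/ is a voiceless stop immediately after the nasal /m/, so it voices to [b]. /t/ is a voiceless stop immediately after the nasal /m/, so it voices to [d]. /rompifuedkuinamt/ → rombifuedkuinamd.
Rule 2 (stop-cluster i-epenthesis): /d/ and /k/ form a stop–stop cluster, so [i] is inserted between them. /rombifuedkuinamd/ → rombifuedikuinamd.
Rule 3 (regressive voicing assimilation): no segment meets the environment; /rombifuedikuinamd/ is unchanged.
Rule 4 (final cluster simplification): /d/ is the second consonant of a word-final cluster /md/, so it deletes. /rombifuedikuinamd/ → rombifuedikuinam.

rombifuedikuinam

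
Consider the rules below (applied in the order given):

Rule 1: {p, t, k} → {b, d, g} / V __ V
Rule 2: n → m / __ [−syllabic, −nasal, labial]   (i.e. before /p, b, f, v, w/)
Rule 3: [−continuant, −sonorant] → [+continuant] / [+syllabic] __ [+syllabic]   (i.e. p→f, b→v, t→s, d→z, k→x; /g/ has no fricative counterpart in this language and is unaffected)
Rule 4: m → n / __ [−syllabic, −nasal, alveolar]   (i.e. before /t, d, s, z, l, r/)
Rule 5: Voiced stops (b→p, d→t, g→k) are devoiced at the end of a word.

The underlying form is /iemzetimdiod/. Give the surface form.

ienzezindiot

Rule 1 (intervocalic voicing): /t/ is a voiceless stop between vowels /e/ and /i/, so it voices to [d]. /iemzetimdiod/ → iemzedimdiod.
Rule 2 (nasal place assimilation): no segment meets the environment; /iemzedimdiod/ is unchanged.
Rule 3 (intervocalic spirantization): /d/ is a stop between vowels /e/ and /i/, so it spirantizes to the fricative [z]. /iemzedimdiod/ → iemzezimdiod.
Rule 4 (nasal place assimilation): /m/ precedes the alveolar consonant /z/, so it assimilates in place to [n]. /m/ precedes the alveolar consonant /d/, so it assimilates in place to [n]. /iemzezimdiod/ → ienzezindiod.
Rule 5 (final devoicing): /d/ is a voiced stop in word-final position, so it devoices to [t]. /ienzezindiod/ → ienzezindiot.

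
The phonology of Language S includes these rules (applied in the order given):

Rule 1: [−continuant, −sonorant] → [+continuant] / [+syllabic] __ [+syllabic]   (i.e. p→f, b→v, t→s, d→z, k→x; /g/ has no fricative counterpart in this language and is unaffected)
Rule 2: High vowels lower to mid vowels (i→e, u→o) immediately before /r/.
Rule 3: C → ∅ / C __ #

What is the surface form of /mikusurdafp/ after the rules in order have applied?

Rule 1 (intervocalic spirantization): /k/ is a stop between vowels /i/ and /u/, so it spirantizes to the fricative [x]. /mikusurdafp/ → mixusurdafp.
Rule 2 (pre-rhotic lowering): /u/ is a high vowel immediately before /r/, so it lowers to [o]. /mixusurdafp/ → mixusordafp.
Rule 3 (final cluster simplification): /p/ is the second consonant of a word-final cluster /fp/, so it deletes. /mixusordafp/ → mixusordaf.

mixusordaf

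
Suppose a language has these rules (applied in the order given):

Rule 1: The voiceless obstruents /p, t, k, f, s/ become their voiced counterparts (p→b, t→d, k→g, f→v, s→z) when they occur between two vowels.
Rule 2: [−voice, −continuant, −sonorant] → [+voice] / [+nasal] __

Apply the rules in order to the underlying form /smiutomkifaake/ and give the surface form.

Rule 1 (intervocalic voicing): /t/ is a voiceless obstruent between vowels /u/ and /o/, so it voices to [d]. /f/ is a voiceless obstruent between vowels /i/ and /a/, so it voices to [v]. /k/ is a voiceless obstruent between vowels /a/ and /e/, so it voices to [g]. /smiutomkifaake/ → smiudomkivaage.
Rule 2 (post-nasal voicing): /k/ is a voiceless stop immediately after the nasal /m/, so it voices to [g]. /smiudomkivaage/ → smiudomgivaage.

smiudomgivaage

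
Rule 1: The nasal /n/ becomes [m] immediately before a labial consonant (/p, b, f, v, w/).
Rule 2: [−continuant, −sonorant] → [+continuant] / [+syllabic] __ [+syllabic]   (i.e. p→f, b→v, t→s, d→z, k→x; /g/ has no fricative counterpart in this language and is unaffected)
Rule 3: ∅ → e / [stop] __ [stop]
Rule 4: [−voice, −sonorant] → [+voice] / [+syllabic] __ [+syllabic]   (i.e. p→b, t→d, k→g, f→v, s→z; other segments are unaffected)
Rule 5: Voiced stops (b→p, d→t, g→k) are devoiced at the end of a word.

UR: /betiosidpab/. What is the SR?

Rule 1 (nasal place assimilation): no segment meets the environment; /betiosidpab/ is unchanged.
Rule 2 (intervocalic spirantization): /t/ is a stop between vowels /e/ and /i/, so it spirantizes to the fricative [s]. /betiosidpab/ → besiosidpab.
Rule 3 (stop-cluster e-epenthesis): /d/ and /p/ form a stop–stop cluster, so [e] is inserted between them. /besiosidpab/ → besiosidepab.
Rule 4 (intervocalic voicing): /s/ is a voiceless obstruent between vowels /e/ and /i/, so it voices to [z]. /s/ is a voiceless obstruent between vowels /o/ and /i/, so it voices to [z]. /p/ is a voiceless obstruent between vowels /e/ and /a/, so it voices to [b]. /besiosidepab/ → beziozidebab.
Rule 5 (final devoicing): /b/ is a voiced stop in word-final position, so it devoices to [p]. /beziozidebab/ → beziozidebap.

beziozidebap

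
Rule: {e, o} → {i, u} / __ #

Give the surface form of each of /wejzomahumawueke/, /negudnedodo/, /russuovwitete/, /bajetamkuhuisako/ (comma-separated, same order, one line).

/wejzomahumawueke/: /e/ is a mid vowel in word-final position, so it raises to [i]. → [wejzomahumawueki].
/negudnedodo/: /o/ is a mid vowel in word-final position, so it raises to [u]. → [negudnedodu].
/russuovwitete/: /e/ is a mid vowel in word-final position, so it raises to [i]. → [russuovwiteti].
/bajetamkuhuisako/: /o/ is a mid vowel in word-final position, so it raises to [u]. → [bajetamkuhuisaku].

wejzomahumawueki, negudnedodu, russuovwiteti, bajetamkuhuisaku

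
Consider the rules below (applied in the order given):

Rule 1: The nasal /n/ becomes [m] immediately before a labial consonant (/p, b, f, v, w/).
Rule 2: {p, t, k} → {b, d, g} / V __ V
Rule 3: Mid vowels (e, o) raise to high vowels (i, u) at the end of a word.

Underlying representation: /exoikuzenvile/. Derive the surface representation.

exoiguzemvili

Rule 1 (nasal place assimilation): /n/ precedes the labial consonant /v/, so it assimilates in place to [m]. /exoikuzenvile/ → exoikuzemvile.
Rule 2 (intervocalic voicing): /k/ is a voiceless stop between vowels /i/ and /u/, so it voices to [g]. /exoikuzemvile/ → exoiguzemvile.
Rule 3 (final vowel raising): /e/ is a mid vowel in word-final position, so it raises to [i]. /exoiguzemvile/ → exoiguzemvili.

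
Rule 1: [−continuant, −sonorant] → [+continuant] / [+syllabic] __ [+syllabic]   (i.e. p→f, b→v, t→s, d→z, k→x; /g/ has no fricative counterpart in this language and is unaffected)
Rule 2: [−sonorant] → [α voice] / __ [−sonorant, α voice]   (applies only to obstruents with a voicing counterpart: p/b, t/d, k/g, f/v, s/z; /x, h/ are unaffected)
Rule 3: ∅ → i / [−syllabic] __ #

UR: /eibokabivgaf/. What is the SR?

eivoxavivgafi

Rule 1 (intervocalic spirantization): /b/ is a stop between vowels /i/ and /o/, so it spirantizes to the fricative [v]. /k/ is a stop between vowels /o/ and /a/, so it spirantizes to the fricative [x]. /b/ is a stop between vowels /a/ and /i/, so it spirantizes to the fricative [v]. /eibokabivgaf/ → eivoxavivgaf.
Rule 2 (regressive voicing assimilation): no segment meets the environment; /eivoxavivgaf/ is unchanged.
Rule 3 (final i-epenthesis): the form ends in the consonant /f/, so [i] is inserted word-finally. /eivoxavivgaf/ → eivoxavivgafi.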